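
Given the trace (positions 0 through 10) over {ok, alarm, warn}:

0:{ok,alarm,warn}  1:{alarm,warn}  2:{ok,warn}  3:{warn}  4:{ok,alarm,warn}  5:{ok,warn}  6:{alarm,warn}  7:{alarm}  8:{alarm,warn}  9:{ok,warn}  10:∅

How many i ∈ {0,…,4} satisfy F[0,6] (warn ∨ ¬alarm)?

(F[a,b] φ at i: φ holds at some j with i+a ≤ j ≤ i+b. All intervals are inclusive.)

5

Evaluate at each i in [0,4]:
  i=0: ✓ (witness j=0)
  i=1: ✓ (witness j=1)
  i=2: ✓ (witness j=2)
  i=3: ✓ (witness j=3)
  i=4: ✓ (witness j=4)
Positions where it holds: {0, 1, 2, 3, 4} → 5.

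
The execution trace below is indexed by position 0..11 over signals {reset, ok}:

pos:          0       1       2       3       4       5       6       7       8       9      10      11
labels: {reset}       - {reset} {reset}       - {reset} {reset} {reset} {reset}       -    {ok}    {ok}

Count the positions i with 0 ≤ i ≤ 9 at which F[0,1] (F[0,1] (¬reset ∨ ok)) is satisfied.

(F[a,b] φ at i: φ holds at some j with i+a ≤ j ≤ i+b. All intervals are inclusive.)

Evaluate at each i in [0,9]:
  i=0: ✓ (witness j=0)
  i=1: ✓ (witness j=1)
  i=2: ✓ (witness j=3)
  i=3: ✓ (witness j=3)
  i=4: ✓ (witness j=4)
  i=5: ✗ (none in [5,6])
  i=6: ✗ (none in [6,7])
  i=7: ✓ (witness j=8)
  i=8: ✓ (witness j=8)
  i=9: ✓ (witness j=9)
Positions where it holds: {0, 1, 2, 3, 4, 7, 8, 9} → 8.

8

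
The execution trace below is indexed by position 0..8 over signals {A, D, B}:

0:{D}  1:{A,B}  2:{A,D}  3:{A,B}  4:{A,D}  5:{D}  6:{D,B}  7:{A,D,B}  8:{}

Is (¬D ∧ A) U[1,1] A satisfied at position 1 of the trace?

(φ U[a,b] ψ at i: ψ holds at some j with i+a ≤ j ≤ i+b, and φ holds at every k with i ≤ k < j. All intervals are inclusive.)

Need some j in [2,2] with A, and (¬D ∧ A) at every k in [1,j-1].
  j=2: A holds; (¬D ∧ A) holds at every k in [1,1] → satisfied.

Yes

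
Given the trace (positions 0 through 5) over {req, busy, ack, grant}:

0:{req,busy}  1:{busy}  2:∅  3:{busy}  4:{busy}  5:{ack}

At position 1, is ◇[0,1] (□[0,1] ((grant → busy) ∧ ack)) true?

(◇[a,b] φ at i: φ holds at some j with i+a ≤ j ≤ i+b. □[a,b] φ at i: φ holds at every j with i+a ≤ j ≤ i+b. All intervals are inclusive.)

Check □[0,1] ((grant → busy) ∧ ack) at each j in [1,2]:
  j=1: fails at 1
  j=2: fails at 2
No position in the window satisfies it → formula fails.

No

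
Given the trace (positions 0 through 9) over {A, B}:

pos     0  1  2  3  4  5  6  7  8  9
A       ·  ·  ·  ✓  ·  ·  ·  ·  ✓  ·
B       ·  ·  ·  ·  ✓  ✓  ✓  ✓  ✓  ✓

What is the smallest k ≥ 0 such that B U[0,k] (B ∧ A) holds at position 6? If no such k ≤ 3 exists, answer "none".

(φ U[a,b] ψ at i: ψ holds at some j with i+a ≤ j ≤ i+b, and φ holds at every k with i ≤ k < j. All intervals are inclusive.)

Need earliest j ≥ 6 with (B ∧ A), and B at every k in [6,j-1].
  j=6: rhs fails.
  j=7: rhs fails.
  j=8: rhs holds; lhs holds on [6,7]. k = 2.

2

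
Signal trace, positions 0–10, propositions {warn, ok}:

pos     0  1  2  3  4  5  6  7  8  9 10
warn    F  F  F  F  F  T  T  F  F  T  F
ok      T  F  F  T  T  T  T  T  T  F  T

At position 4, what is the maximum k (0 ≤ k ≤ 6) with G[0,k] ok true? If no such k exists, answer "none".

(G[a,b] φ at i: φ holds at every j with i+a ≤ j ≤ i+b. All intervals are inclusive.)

4

ok must hold from j=4 onward; find where it first fails.
  j=4: holds
  j=5: holds
  j=6: holds
  j=7: holds
  j=8: holds
  j=9: fails
Holds on [4,8], so largest k = 4.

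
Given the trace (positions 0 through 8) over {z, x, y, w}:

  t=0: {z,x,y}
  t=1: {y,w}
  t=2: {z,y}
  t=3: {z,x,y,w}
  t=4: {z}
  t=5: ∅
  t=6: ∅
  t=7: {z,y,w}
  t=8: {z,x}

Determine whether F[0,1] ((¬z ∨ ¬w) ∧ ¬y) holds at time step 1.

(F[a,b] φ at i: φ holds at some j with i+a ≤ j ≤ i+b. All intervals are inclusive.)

No

Check ((¬z ∨ ¬w) ∧ ¬y) at each j in [1,2]:
  j=1: false
  j=2: false
No position in the window satisfies it → formula fails.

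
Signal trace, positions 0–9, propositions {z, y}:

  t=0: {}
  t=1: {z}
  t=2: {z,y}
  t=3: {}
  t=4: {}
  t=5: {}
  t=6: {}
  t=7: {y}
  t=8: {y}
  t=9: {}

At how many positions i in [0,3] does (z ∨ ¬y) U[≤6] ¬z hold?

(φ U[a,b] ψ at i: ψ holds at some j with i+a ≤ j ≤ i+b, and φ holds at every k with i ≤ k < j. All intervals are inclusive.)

4

Evaluate at each i in [0,3]:
  i=0: ✓ (rhs at j=0)
  i=1: ✓ (rhs at j=3; lhs holds on [1,2])
  i=2: ✓ (rhs at j=3; lhs holds on [2,2])
  i=3: ✓ (rhs at j=3)
Positions where it holds: {0, 1, 2, 3} → 4.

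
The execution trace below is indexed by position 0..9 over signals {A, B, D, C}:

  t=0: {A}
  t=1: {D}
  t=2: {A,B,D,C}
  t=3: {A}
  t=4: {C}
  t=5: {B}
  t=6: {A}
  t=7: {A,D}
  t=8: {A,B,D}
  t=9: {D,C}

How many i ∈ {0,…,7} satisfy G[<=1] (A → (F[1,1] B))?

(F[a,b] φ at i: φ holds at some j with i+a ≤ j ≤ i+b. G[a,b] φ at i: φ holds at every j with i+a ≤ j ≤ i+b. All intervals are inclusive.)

1

Evaluate at each i in [0,7]:
  i=0: ✗ (fails at j=0)
  i=1: ✗ (fails at j=2)
  i=2: ✗ (fails at j=2)
  i=3: ✗ (fails at j=3)
  i=4: ✓ (all of [4,5])
  i=5: ✗ (fails at j=6)
  i=6: ✗ (fails at j=6)
  i=7: ✗ (fails at j=8)
Positions where it holds: {4} → 1.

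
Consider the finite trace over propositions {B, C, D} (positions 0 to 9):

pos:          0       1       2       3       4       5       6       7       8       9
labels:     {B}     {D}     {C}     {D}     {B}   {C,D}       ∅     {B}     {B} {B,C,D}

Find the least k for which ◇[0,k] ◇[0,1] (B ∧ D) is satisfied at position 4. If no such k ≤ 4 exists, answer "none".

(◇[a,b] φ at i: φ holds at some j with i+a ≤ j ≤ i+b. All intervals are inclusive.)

Scan j = 4,5,… for ◇[0,1] (B ∧ D):
  j=4: fails
  j=5: fails
  j=6: fails
  j=7: fails
  j=8: holds
First hit at j=8, so smallest k = 8-4 = 4.

4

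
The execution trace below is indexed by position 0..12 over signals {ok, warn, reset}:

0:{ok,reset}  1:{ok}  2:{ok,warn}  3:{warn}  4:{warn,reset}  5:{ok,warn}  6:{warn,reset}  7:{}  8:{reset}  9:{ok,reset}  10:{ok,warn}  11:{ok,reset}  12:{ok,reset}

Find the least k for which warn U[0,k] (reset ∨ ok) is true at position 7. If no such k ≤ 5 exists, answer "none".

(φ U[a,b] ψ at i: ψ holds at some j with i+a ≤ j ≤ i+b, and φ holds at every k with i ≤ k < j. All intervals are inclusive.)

Need earliest j ≥ 7 with (reset ∨ ok), and warn at every k in [7,j-1].
  j=7: rhs fails.
  j=8: rhs holds but lhs fails at k=7.
  j=9: rhs holds but lhs fails at k=7.
  j=10: rhs holds but lhs fails at k=7.
  j=11: rhs holds but lhs fails at k=7.
  j=12: rhs holds but lhs fails at k=7.
No witness within the range → none.

none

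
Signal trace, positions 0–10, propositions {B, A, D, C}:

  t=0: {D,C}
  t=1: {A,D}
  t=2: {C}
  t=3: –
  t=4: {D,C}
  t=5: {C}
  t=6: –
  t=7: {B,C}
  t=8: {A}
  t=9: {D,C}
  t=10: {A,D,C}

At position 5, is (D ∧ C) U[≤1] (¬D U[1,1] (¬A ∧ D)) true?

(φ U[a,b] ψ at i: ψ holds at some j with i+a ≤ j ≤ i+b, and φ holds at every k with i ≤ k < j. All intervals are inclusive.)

False

Need some j in [5,6] with (¬D U[1,1] (¬A ∧ D)), and (D ∧ C) at every k in [5,j-1].
  j=5: (¬D U[1,1] (¬A ∧ D)) — fails.
  j=6: (¬D U[1,1] (¬A ∧ D)) — fails.
No j in the window works → until fails.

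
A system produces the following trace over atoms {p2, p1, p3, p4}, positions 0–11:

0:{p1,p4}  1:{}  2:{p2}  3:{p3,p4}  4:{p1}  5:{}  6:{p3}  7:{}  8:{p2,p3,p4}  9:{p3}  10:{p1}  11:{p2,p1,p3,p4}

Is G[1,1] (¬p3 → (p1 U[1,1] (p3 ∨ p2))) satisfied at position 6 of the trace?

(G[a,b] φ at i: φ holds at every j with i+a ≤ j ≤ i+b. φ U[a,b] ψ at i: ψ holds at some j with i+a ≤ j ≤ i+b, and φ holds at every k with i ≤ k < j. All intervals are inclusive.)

No

Check (¬p3 → (p1 U[1,1] (p3 ∨ p2))) at every j in [7,7]:
  j=7: antecedent true; consequent fails → ✗
Fails at j=7 → formula fails.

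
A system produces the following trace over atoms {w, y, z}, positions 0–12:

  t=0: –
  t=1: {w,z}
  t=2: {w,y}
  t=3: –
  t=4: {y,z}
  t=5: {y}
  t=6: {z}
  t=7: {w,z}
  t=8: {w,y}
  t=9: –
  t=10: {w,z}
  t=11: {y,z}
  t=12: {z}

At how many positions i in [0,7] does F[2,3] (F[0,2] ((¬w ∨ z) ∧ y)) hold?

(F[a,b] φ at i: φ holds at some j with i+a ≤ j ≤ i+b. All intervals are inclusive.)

Evaluate at each i in [0,7]:
  i=0: ✓ (witness j=2)
  i=1: ✓ (witness j=3)
  i=2: ✓ (witness j=4)
  i=3: ✓ (witness j=5)
  i=4: ✗ (none in [6,7])
  i=5: ✗ (none in [7,8])
  i=6: ✓ (witness j=9)
  i=7: ✓ (witness j=9)
Positions where it holds: {0, 1, 2, 3, 6, 7} → 6.

6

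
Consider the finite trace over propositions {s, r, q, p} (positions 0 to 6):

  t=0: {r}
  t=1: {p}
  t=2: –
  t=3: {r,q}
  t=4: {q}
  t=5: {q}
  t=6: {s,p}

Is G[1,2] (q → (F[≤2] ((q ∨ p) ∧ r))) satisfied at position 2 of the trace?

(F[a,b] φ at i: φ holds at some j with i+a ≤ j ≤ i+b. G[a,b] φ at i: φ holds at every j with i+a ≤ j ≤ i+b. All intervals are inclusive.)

Does not hold

Check (q → (F[≤2] ((q ∨ p) ∧ r))) at every j in [3,4]:
  j=3: antecedent true; consequent holds (witness at 3) → ✓
  j=4: antecedent true; consequent fails (none in [4,6]) → ✗
Fails at j=4 → formula fails.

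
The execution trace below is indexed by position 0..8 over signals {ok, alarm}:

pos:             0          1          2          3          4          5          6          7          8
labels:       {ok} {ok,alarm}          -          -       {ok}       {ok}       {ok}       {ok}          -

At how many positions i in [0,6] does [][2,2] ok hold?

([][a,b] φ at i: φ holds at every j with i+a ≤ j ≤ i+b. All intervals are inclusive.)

4

Evaluate at each i in [0,6]:
  i=0: ✗ (fails at j=2)
  i=1: ✗ (fails at j=3)
  i=2: ✓ (all of [4,4])
  i=3: ✓ (all of [5,5])
  i=4: ✓ (all of [6,6])
  i=5: ✓ (all of [7,7])
  i=6: ✗ (fails at j=8)
Positions where it holds: {2, 3, 4, 5} → 4.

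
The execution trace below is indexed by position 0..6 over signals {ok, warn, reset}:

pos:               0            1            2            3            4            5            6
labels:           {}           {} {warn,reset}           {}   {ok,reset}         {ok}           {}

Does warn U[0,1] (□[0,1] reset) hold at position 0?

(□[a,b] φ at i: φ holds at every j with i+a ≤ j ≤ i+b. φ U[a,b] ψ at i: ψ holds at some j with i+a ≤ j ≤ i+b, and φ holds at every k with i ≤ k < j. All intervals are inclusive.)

Need some j in [0,1] with □[0,1] reset, and warn at every k in [0,j-1].
  j=0: □[0,1] reset — fails at 0.
  j=1: □[0,1] reset — fails at 1.
No j in the window works → until fails.

Does not hold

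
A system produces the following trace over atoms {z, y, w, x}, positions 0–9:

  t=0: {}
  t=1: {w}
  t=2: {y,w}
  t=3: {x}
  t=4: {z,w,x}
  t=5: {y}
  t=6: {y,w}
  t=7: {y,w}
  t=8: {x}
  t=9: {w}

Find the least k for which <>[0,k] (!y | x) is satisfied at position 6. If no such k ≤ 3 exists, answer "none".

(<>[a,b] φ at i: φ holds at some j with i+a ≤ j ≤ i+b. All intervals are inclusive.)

2

Scan j = 6,7,… for (!y | x):
  j=6: fails
  j=7: fails
  j=8: holds
First hit at j=8, so smallest k = 8-6 = 2.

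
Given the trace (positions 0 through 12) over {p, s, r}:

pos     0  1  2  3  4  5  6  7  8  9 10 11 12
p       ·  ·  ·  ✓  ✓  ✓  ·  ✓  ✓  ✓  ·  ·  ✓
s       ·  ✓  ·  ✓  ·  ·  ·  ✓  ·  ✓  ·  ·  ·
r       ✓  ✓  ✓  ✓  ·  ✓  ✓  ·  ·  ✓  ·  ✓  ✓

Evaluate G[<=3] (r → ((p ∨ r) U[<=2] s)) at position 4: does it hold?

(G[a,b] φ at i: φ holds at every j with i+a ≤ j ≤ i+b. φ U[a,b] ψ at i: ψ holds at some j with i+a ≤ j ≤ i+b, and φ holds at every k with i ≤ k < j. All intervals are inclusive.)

Check (r → ((p ∨ r) U[<=2] s)) at every j in [4,7]:
  j=4: antecedent false → ✓
  j=5: antecedent true; consequent holds → ✓
  j=6: antecedent true; consequent holds → ✓
  j=7: antecedent false → ✓
All positions satisfy it → formula holds.

True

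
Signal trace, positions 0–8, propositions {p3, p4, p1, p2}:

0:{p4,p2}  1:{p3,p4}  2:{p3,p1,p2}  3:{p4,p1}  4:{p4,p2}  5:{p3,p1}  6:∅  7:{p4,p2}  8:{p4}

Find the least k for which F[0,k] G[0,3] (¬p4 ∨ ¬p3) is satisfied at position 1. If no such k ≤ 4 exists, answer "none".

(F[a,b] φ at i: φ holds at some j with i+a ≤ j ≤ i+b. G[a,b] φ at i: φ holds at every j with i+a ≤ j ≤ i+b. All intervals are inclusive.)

1

Scan j = 1,2,… for G[0,3] (¬p4 ∨ ¬p3):
  j=1: fails
  j=2: holds
First hit at j=2, so smallest k = 2-1 = 1.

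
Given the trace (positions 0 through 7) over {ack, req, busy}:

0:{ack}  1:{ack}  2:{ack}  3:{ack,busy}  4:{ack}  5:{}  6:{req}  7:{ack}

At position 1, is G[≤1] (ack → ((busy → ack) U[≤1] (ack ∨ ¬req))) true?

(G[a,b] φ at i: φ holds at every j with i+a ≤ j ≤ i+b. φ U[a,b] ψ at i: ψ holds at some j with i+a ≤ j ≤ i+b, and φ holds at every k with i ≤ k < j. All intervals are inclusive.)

True

Check (ack → ((busy → ack) U[≤1] (ack ∨ ¬req))) at every j in [1,2]:
  j=1: antecedent true; consequent holds → ✓
  j=2: antecedent true; consequent holds → ✓
All positions satisfy it → formula holds.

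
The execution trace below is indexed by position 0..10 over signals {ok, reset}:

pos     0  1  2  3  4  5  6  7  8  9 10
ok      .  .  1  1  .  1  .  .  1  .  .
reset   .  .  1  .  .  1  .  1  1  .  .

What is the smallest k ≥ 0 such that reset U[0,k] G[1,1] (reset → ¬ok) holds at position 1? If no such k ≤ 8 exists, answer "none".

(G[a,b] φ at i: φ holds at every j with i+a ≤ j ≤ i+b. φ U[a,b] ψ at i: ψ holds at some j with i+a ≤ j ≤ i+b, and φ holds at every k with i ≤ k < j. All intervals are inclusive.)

Need earliest j ≥ 1 with G[1,1] (reset → ¬ok), and reset at every k in [1,j-1].
  j=1: rhs fails.
  j=2: rhs holds but lhs fails at k=1.
  j=3: rhs holds but lhs fails at k=1.
  j=4: rhs fails.
  j=5: rhs holds but lhs fails at k=1.
  j=6: rhs holds but lhs fails at k=1.
  j=7: rhs fails.
  j=8: rhs holds but lhs fails at k=1.
  j=9: rhs holds but lhs fails at k=1.
No witness within the range → none.

none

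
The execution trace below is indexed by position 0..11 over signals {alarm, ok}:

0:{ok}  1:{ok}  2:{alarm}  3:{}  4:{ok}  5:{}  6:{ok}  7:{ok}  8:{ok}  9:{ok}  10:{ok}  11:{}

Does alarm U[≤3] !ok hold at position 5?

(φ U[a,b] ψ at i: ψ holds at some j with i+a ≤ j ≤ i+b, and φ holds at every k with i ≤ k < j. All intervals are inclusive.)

True

Need some j in [5,8] with !ok, and alarm at every k in [5,j-1].
  j=5: !ok holds; no prefix to check → satisfied.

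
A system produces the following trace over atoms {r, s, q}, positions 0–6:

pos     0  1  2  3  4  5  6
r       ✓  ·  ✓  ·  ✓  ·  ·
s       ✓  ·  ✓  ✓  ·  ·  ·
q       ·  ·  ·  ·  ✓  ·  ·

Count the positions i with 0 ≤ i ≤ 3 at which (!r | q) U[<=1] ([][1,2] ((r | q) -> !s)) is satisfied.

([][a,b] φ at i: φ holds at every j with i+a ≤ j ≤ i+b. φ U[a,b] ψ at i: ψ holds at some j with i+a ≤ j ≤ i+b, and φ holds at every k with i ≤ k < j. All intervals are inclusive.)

3

Evaluate at each i in [0,3]:
  i=0: ✗ (no rhs in [0,1])
  i=1: ✓ (rhs at j=2; lhs holds on [1,1])
  i=2: ✓ (rhs at j=2)
  i=3: ✓ (rhs at j=3)
Positions where it holds: {1, 2, 3} → 3.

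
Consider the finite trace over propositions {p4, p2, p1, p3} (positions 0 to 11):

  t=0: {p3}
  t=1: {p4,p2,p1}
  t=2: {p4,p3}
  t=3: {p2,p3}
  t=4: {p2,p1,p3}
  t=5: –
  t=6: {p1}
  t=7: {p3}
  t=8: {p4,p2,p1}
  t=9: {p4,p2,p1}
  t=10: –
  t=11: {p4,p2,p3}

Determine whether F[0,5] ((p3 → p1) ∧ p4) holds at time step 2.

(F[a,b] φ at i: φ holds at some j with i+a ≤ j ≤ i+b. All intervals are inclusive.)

Check ((p3 → p1) ∧ p4) at each j in [2,7]:
  j=2: false
  j=3: false
  j=4: false
  j=5: false
  j=6: false
  j=7: false
No position in the window satisfies it → formula fails.

No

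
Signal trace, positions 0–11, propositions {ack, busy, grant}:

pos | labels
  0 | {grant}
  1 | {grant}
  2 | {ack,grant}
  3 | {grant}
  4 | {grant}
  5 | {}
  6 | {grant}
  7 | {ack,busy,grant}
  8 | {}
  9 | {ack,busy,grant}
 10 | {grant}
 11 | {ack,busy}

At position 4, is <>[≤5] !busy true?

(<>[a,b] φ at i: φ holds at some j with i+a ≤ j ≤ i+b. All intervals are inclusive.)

Check !busy at each j in [4,9]:
  j=4: true
  j=5: true
  j=6: true
  j=7: false
  j=8: true
  j=9: false
Found at j=4 → formula holds.

True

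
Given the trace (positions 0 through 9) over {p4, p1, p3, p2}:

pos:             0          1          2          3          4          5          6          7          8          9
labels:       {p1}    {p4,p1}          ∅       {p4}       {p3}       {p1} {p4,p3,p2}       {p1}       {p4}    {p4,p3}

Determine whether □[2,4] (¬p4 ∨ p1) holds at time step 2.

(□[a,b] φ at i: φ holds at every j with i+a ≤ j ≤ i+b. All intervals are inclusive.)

Check (¬p4 ∨ p1) at every j in [4,6]:
  j=4: true
  j=5: true
  j=6: false
Fails at j=6 → formula fails.

Does not hold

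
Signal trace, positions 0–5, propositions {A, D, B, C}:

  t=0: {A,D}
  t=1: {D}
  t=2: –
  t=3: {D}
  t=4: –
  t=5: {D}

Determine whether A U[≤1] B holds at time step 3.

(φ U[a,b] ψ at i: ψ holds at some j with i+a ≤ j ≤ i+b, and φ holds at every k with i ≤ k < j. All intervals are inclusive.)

Need some j in [3,4] with B, and A at every k in [3,j-1].
  j=3: B false.
  j=4: B false.
No j in the window works → until fails.

No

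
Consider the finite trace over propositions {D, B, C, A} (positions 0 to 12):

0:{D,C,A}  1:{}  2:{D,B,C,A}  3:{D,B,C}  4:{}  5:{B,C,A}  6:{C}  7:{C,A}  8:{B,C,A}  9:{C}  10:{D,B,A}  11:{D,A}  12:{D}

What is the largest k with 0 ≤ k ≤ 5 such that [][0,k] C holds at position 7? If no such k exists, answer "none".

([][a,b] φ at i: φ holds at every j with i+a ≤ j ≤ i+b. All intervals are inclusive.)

C must hold from j=7 onward; find where it first fails.
  j=7: holds
  j=8: holds
  j=9: holds
  j=10: fails
Holds on [7,9], so largest k = 2.

2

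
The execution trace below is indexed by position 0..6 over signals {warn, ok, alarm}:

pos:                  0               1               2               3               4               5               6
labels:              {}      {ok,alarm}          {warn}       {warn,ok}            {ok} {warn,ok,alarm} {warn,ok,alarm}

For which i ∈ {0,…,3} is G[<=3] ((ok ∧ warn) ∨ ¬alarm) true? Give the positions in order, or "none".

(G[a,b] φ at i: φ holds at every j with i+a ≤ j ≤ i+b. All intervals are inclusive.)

Evaluate at each i in [0,3]:
  i=0: ✗ (fails at j=1)
  i=1: ✗ (fails at j=1)
  i=2: ✓ (all of [2,5])
  i=3: ✓ (all of [3,6])

2, 3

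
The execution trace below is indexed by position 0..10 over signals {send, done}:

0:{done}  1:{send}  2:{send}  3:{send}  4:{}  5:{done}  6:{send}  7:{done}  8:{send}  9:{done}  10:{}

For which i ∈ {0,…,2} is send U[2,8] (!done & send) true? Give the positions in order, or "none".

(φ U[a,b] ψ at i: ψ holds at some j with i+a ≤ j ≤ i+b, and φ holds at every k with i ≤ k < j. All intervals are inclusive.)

1

Evaluate at each i in [0,2]:
  i=0: ✗ (lhs fails at k=0 before rhs at j=2)
  i=1: ✓ (rhs at j=3; lhs holds on [1,2])
  i=2: ✗ (lhs fails at k=4 before rhs at j=6)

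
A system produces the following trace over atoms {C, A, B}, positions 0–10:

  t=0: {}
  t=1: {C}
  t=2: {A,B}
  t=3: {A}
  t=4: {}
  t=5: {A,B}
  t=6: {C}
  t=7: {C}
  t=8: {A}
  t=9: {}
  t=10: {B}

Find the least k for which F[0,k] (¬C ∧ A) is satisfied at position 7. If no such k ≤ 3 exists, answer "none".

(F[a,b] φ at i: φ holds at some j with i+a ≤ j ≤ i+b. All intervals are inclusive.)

1

Scan j = 7,8,… for (¬C ∧ A):
  j=7: fails
  j=8: holds
First hit at j=8, so smallest k = 8-7 = 1.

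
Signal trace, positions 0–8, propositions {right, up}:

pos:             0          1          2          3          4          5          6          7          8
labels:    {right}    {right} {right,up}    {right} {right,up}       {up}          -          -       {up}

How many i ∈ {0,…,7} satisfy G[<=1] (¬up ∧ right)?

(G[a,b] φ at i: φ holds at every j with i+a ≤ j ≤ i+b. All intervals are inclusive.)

Evaluate at each i in [0,7]:
  i=0: ✓ (all of [0,1])
  i=1: ✗ (fails at j=2)
  i=2: ✗ (fails at j=2)
  i=3: ✗ (fails at j=4)
  i=4: ✗ (fails at j=4)
  i=5: ✗ (fails at j=5)
  i=6: ✗ (fails at j=6)
  i=7: ✗ (fails at j=7)
Positions where it holds: {0} → 1.

1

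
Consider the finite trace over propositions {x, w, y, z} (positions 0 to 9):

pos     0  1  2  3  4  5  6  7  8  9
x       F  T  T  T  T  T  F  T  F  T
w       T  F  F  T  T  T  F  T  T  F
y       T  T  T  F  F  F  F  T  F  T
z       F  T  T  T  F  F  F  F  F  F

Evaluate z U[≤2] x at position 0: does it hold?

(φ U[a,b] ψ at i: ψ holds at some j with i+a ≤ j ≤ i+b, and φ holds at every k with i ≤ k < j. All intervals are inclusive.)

False

Need some j in [0,2] with x, and z at every k in [0,j-1].
  j=0: x false.
  j=1: x holds, but z fails at k=0 → not this j.
  j=2: x holds, but z fails at k=0 → not this j.
No j in the window works → until fails.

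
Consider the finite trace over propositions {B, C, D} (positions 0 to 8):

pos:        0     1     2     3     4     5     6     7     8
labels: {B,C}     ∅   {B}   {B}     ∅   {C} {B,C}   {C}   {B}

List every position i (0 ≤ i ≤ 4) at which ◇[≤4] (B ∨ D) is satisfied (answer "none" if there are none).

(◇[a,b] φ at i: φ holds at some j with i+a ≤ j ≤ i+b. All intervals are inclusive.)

0, 1, 2, 3, 4

Evaluate at each i in [0,4]:
  i=0: ✓ (witness j=0)
  i=1: ✓ (witness j=2)
  i=2: ✓ (witness j=2)
  i=3: ✓ (witness j=3)
  i=4: ✓ (witness j=6)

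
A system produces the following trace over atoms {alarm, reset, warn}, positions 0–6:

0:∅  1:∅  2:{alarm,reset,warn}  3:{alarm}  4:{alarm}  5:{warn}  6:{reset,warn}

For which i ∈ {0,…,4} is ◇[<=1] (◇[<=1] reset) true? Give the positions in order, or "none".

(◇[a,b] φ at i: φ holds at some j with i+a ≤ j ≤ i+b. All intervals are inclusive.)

0, 1, 2, 4

Evaluate at each i in [0,4]:
  i=0: ✓ (witness j=1)
  i=1: ✓ (witness j=1)
  i=2: ✓ (witness j=2)
  i=3: ✗ (none in [3,4])
  i=4: ✓ (witness j=5)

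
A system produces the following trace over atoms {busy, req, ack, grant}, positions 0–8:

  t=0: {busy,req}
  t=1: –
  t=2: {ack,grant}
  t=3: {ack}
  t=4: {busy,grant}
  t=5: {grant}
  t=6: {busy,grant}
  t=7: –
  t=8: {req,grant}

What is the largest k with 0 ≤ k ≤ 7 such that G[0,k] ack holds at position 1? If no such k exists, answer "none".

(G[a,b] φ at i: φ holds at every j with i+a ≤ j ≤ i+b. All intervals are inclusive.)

ack must hold from j=1 onward; find where it first fails.
  j=1: fails → no k works.

none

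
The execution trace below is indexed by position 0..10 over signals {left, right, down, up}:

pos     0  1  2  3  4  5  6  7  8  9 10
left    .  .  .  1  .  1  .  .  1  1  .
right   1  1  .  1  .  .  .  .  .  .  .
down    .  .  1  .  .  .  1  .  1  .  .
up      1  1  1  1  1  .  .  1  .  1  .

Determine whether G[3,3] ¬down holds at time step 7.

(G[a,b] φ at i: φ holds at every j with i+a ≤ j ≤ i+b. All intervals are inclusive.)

True

Check ¬down at every j in [10,10]:
  j=10: true
All positions satisfy it → formula holds.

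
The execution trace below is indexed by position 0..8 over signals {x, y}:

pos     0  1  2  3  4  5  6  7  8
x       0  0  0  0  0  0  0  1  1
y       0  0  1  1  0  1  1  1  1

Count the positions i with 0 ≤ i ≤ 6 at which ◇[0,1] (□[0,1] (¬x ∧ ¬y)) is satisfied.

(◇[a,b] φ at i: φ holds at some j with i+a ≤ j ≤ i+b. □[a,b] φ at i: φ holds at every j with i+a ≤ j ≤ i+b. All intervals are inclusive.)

1

Evaluate at each i in [0,6]:
  i=0: ✓ (witness j=0)
  i=1: ✗ (none in [1,2])
  i=2: ✗ (none in [2,3])
  i=3: ✗ (none in [3,4])
  i=4: ✗ (none in [4,5])
  i=5: ✗ (none in [5,6])
  i=6: ✗ (none in [6,7])
Positions where it holds: {0} → 1.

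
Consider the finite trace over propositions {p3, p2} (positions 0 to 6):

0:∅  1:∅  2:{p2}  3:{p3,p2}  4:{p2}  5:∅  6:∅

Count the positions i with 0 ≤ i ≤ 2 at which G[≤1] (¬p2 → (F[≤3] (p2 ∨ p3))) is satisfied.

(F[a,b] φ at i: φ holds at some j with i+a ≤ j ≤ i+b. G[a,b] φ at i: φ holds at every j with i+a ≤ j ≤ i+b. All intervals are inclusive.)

3

Evaluate at each i in [0,2]:
  i=0: ✓ (all of [0,1])
  i=1: ✓ (all of [1,2])
  i=2: ✓ (all of [2,3])
Positions where it holds: {0, 1, 2} → 3.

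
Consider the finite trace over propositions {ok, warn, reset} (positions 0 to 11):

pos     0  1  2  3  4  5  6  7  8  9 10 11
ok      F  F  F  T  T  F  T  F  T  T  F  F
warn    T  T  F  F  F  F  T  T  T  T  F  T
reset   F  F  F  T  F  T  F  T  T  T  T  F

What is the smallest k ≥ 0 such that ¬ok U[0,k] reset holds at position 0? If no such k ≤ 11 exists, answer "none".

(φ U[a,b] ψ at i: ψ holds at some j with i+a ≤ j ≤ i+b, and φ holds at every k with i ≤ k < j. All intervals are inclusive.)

3

Need earliest j ≥ 0 with reset, and ¬ok at every k in [0,j-1].
  j=0: rhs fails.
  j=1: rhs fails.
  j=2: rhs fails.
  j=3: rhs holds; lhs holds on [0,2]. k = 3.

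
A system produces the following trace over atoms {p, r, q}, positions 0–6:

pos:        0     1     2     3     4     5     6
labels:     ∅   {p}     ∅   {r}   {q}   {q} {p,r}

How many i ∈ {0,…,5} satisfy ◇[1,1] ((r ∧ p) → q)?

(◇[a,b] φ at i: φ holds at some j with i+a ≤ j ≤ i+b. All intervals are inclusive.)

Evaluate at each i in [0,5]:
  i=0: ✓ (witness j=1)
  i=1: ✓ (witness j=2)
  i=2: ✓ (witness j=3)
  i=3: ✓ (witness j=4)
  i=4: ✓ (witness j=5)
  i=5: ✗ (none in [6,6])
Positions where it holds: {0, 1, 2, 3, 4} → 5.

5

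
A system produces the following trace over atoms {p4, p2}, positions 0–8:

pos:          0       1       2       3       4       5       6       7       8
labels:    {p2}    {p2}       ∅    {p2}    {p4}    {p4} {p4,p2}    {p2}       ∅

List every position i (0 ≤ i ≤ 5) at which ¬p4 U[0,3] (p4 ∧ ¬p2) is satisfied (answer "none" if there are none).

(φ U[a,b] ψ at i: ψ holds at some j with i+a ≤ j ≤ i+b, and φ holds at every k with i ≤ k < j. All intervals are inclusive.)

1, 2, 3, 4, 5

Evaluate at each i in [0,5]:
  i=0: ✗ (no rhs in [0,3])
  i=1: ✓ (rhs at j=4; lhs holds on [1,3])
  i=2: ✓ (rhs at j=4; lhs holds on [2,3])
  i=3: ✓ (rhs at j=4; lhs holds on [3,3])
  i=4: ✓ (rhs at j=4)
  i=5: ✓ (rhs at j=5)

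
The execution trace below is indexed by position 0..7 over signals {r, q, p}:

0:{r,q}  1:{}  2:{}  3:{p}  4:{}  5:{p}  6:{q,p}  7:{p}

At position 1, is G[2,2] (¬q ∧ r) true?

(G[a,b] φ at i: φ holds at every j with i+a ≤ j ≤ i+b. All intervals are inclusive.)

False

Check (¬q ∧ r) at every j in [3,3]:
  j=3: false
Fails at j=3 → formula fails.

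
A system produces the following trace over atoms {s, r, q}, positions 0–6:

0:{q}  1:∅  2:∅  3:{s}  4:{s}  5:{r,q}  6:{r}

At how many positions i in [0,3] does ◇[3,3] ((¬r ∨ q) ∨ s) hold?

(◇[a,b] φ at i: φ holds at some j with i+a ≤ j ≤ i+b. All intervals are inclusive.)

3

Evaluate at each i in [0,3]:
  i=0: ✓ (witness j=3)
  i=1: ✓ (witness j=4)
  i=2: ✓ (witness j=5)
  i=3: ✗ (none in [6,6])
Positions where it holds: {0, 1, 2} → 3.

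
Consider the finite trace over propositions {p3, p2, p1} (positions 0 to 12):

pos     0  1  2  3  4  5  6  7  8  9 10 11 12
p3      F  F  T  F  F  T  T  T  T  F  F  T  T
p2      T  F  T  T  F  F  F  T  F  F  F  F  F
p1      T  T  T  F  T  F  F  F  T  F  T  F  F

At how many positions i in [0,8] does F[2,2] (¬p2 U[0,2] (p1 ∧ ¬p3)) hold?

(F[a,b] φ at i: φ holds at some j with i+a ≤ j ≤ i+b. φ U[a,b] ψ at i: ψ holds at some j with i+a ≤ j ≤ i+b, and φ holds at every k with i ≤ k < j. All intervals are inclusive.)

Evaluate at each i in [0,8]:
  i=0: ✗ (none in [2,2])
  i=1: ✗ (none in [3,3])
  i=2: ✓ (witness j=4)
  i=3: ✗ (none in [5,5])
  i=4: ✗ (none in [6,6])
  i=5: ✗ (none in [7,7])
  i=6: ✓ (witness j=8)
  i=7: ✓ (witness j=9)
  i=8: ✓ (witness j=10)
Positions where it holds: {2, 6, 7, 8} → 4.

4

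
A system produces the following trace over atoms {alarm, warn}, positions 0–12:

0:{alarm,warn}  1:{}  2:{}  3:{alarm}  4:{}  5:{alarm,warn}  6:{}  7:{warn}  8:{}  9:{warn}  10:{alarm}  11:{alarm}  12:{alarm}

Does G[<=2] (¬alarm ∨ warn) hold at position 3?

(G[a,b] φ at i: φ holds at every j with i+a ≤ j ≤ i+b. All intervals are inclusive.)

Check (¬alarm ∨ warn) at every j in [3,5]:
  j=3: false
  j=4: true
  j=5: true
Fails at j=3 → formula fails.

Does not hold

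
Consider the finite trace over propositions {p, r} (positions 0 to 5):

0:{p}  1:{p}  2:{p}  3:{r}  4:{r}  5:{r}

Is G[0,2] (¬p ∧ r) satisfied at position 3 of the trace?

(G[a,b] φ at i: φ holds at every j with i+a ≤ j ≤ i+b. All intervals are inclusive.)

Holds

Check (¬p ∧ r) at every j in [3,5]:
  j=3: true
  j=4: true
  j=5: true
All positions satisfy it → formula holds.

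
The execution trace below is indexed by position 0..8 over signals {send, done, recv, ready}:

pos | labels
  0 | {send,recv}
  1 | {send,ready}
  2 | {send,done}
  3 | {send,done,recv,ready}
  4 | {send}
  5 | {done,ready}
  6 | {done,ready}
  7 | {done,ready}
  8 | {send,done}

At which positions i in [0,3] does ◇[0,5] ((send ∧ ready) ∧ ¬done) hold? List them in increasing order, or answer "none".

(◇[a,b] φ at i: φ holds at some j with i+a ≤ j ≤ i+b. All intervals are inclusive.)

0, 1

Evaluate at each i in [0,3]:
  i=0: ✓ (witness j=1)
  i=1: ✓ (witness j=1)
  i=2: ✗ (none in [2,7])
  i=3: ✗ (none in [3,8])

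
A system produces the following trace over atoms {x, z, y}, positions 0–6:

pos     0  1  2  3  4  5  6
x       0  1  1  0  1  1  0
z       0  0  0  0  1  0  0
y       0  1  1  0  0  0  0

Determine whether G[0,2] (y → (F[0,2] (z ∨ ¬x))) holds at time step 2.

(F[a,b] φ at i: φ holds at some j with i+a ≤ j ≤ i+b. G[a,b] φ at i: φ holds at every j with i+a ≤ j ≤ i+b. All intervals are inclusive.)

True

Check (y → (F[0,2] (z ∨ ¬x))) at every j in [2,4]:
  j=2: antecedent true; consequent holds (witness at 3) → ✓
  j=3: antecedent false → ✓
  j=4: antecedent false → ✓
All positions satisfy it → formula holds.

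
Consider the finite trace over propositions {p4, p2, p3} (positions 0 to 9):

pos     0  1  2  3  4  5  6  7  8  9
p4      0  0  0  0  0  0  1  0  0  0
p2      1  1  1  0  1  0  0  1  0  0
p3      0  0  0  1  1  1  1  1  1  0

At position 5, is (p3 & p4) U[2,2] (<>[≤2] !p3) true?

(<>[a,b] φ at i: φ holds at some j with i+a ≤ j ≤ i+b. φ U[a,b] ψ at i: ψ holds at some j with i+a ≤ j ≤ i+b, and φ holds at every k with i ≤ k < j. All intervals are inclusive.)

False

Need some j in [7,7] with <>[≤2] !p3, and (p3 & p4) at every k in [5,j-1].
  j=7: <>[≤2] !p3 holds, but (p3 & p4) fails at k=5 → not this j.
No j in the window works → until fails.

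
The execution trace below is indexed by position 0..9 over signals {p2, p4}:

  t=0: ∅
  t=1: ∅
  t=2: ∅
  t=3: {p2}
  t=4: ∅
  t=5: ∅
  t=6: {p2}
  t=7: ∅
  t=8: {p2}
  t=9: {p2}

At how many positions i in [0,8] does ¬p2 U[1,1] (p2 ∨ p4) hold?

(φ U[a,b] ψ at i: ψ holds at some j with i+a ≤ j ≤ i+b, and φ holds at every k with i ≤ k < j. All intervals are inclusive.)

3

Evaluate at each i in [0,8]:
  i=0: ✗ (no rhs in [1,1])
  i=1: ✗ (no rhs in [2,2])
  i=2: ✓ (rhs at j=3; lhs holds on [2,2])
  i=3: ✗ (no rhs in [4,4])
  i=4: ✗ (no rhs in [5,5])
  i=5: ✓ (rhs at j=6; lhs holds on [5,5])
  i=6: ✗ (no rhs in [7,7])
  i=7: ✓ (rhs at j=8; lhs holds on [7,7])
  i=8: ✗ (lhs fails at k=8 before rhs at j=9)
Positions where it holds: {2, 5, 7} → 3.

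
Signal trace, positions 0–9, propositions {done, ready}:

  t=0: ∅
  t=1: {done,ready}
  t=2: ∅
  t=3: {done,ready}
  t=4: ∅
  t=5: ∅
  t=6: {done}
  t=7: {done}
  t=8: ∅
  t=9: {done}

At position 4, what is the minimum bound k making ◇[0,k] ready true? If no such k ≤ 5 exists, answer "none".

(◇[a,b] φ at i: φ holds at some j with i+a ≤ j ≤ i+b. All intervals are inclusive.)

Scan j = 4,5,… for ready:
  j=4: fails
  j=5: fails
  j=6: fails
  j=7: fails
  j=8: fails
  j=9: fails
No j in [4,9] satisfies it → none.

none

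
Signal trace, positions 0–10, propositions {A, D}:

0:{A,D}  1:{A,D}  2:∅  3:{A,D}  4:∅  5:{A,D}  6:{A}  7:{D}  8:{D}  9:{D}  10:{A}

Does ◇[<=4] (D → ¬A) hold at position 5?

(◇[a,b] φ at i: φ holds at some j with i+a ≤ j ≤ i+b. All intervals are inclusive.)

Check (D → ¬A) at each j in [5,9]:
  j=5: false
  j=6: true
  j=7: true
  j=8: true
  j=9: true
Found at j=6 → formula holds.

Yes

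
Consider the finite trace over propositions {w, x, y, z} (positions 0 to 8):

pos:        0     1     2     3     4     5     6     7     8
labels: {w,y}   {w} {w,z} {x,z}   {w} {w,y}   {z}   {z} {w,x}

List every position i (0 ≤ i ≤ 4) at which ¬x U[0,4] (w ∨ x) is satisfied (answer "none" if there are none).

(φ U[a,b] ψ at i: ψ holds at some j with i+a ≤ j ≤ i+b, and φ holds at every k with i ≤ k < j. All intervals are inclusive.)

Evaluate at each i in [0,4]:
  i=0: ✓ (rhs at j=0)
  i=1: ✓ (rhs at j=1)
  i=2: ✓ (rhs at j=2)
  i=3: ✓ (rhs at j=3)
  i=4: ✓ (rhs at j=4)

0, 1, 2, 3, 4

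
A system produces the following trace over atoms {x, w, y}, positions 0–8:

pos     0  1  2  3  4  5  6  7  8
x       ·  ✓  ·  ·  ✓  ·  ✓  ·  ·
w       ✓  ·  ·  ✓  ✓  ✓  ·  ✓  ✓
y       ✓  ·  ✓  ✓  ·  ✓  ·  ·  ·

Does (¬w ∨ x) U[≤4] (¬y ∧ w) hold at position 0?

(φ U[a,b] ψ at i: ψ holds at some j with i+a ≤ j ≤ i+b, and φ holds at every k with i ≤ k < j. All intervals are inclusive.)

Does not hold

Need some j in [0,4] with (¬y ∧ w), and (¬w ∨ x) at every k in [0,j-1].
  j=0: (¬y ∧ w) false.
  j=1: (¬y ∧ w) false.
  j=2: (¬y ∧ w) false.
  j=3: (¬y ∧ w) false.
  j=4: (¬y ∧ w) holds, but (¬w ∨ x) fails at k=0 → not this j.
No j in the window works → until fails.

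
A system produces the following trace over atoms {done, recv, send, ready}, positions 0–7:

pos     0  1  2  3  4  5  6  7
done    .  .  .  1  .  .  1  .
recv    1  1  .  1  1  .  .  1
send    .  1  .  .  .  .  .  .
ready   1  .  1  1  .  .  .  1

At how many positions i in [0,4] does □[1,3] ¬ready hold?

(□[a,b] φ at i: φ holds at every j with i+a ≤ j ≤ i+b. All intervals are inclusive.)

Evaluate at each i in [0,4]:
  i=0: ✗ (fails at j=2)
  i=1: ✗ (fails at j=2)
  i=2: ✗ (fails at j=3)
  i=3: ✓ (all of [4,6])
  i=4: ✗ (fails at j=7)
Positions where it holds: {3} → 1.

1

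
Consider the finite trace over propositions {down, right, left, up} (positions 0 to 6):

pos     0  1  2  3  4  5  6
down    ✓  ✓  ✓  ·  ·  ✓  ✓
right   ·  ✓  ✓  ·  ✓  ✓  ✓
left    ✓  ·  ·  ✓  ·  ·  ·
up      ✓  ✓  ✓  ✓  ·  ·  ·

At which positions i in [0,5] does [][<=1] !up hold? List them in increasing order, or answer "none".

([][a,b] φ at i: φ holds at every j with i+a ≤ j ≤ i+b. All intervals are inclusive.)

Evaluate at each i in [0,5]:
  i=0: ✗ (fails at j=0)
  i=1: ✗ (fails at j=1)
  i=2: ✗ (fails at j=2)
  i=3: ✗ (fails at j=3)
  i=4: ✓ (all of [4,5])
  i=5: ✓ (all of [5,6])

4, 5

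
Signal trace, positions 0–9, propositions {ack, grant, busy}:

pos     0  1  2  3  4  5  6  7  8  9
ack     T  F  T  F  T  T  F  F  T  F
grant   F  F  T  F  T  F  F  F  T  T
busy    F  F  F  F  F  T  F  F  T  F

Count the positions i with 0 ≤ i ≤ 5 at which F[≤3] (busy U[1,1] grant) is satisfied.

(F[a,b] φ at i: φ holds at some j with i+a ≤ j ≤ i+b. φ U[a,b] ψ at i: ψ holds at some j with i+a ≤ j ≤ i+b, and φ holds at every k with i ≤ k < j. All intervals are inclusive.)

Evaluate at each i in [0,5]:
  i=0: ✗ (none in [0,3])
  i=1: ✗ (none in [1,4])
  i=2: ✗ (none in [2,5])
  i=3: ✗ (none in [3,6])
  i=4: ✗ (none in [4,7])
  i=5: ✓ (witness j=8)
Positions where it holds: {5} → 1.

1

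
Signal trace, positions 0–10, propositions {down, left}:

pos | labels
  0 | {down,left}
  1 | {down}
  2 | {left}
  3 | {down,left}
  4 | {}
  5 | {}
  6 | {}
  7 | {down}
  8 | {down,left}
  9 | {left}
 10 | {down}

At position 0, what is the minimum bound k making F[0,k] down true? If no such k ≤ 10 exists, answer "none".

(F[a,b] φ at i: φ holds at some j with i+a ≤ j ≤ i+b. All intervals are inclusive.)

Scan j = 0,1,… for down:
  j=0: holds
First hit at j=0, so smallest k = 0-0 = 0.

0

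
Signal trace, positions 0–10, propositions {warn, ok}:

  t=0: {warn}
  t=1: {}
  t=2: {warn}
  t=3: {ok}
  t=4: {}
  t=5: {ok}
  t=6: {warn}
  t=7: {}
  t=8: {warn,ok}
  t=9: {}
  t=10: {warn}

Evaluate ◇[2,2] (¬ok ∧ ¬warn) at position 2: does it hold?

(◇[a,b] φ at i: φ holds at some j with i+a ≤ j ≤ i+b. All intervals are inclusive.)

Check (¬ok ∧ ¬warn) at each j in [4,4]:
  j=4: true
Found at j=4 → formula holds.

Yes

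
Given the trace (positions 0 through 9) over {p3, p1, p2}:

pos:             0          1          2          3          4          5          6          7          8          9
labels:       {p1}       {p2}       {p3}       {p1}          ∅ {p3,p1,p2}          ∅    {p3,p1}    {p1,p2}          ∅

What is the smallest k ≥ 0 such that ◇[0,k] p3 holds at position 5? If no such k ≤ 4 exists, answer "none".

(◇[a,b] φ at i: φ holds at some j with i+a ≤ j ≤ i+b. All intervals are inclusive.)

0

Scan j = 5,6,… for p3:
  j=5: holds
First hit at j=5, so smallest k = 5-5 = 0.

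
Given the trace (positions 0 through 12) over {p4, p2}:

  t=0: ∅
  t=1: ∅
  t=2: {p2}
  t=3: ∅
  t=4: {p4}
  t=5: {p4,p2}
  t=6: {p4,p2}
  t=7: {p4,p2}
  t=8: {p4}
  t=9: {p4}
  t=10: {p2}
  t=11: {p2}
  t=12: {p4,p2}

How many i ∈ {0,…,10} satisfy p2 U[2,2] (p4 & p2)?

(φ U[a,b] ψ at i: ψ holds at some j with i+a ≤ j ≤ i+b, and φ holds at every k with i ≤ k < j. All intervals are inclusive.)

Evaluate at each i in [0,10]:
  i=0: ✗ (no rhs in [2,2])
  i=1: ✗ (no rhs in [3,3])
  i=2: ✗ (no rhs in [4,4])
  i=3: ✗ (lhs fails at k=3 before rhs at j=5)
  i=4: ✗ (lhs fails at k=4 before rhs at j=6)
  i=5: ✓ (rhs at j=7; lhs holds on [5,6])
  i=6: ✗ (no rhs in [8,8])
  i=7: ✗ (no rhs in [9,9])
  i=8: ✗ (no rhs in [10,10])
  i=9: ✗ (no rhs in [11,11])
  i=10: ✓ (rhs at j=12; lhs holds on [10,11])
Positions where it holds: {5, 10} → 2.

2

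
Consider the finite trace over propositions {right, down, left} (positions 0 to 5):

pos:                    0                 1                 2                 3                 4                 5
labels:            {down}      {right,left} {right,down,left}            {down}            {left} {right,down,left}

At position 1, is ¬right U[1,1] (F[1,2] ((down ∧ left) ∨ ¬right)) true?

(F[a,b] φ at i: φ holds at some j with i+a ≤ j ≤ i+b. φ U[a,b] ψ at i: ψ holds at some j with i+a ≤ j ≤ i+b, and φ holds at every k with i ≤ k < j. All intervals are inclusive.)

Need some j in [2,2] with F[1,2] ((down ∧ left) ∨ ¬right), and ¬right at every k in [1,j-1].
  j=2: F[1,2] ((down ∧ left) ∨ ¬right) holds, but ¬right fails at k=1 → not this j.
No j in the window works → until fails.

Does not hold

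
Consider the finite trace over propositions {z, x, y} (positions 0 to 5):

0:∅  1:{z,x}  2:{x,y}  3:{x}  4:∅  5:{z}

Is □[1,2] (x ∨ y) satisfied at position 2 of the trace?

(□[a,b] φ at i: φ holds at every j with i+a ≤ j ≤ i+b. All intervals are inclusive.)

Check (x ∨ y) at every j in [3,4]:
  j=3: true
  j=4: false
Fails at j=4 → formula fails.

No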